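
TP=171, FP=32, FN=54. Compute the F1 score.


Precision = 171/203 = 0.8424
Recall = 171/225 = 0.76
F1 = 2·P·R/(P+R) = 2·TP/(2·TP+FP+FN) = 342/(342+32+54) = 342/428 = 0.7991

0.7991


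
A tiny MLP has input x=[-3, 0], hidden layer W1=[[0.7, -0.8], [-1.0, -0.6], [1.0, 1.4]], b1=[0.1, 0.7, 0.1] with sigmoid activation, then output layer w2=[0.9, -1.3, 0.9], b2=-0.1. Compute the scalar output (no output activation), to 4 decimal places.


z1[0] = (0.7)·(-3) + (-0.8)·(0) + 0.1 = -2.0
z1[1] = (-1.0)·(-3) + (-0.6)·(0) + 0.7 = 3.7
z1[2] = (1.0)·(-3) + (1.4)·(0) + 0.1 = -2.9
h = sigmoid(z1) = [0.1192, 0.9759, 0.0522]
output = (0.9)·(0.1192) + (-1.3)·(0.9759) + (0.9)·(0.0522) - 0.1 = -1.2144

-1.2144


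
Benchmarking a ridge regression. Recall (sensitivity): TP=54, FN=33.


Recall = TP/(TP+FN)
= 54/(54+33)
= 54/87 = 62.07%

62.07%


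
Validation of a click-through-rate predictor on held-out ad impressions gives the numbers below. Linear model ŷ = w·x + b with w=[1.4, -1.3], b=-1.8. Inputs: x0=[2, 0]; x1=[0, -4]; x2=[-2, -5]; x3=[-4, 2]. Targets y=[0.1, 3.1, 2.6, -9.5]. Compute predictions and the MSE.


ŷ0 = (1.4)·(2) + (-1.3)·(0) - 1.8 = 1.0
ŷ1 = (1.4)·(0) + (-1.3)·(-4) - 1.8 = 3.4
ŷ2 = (1.4)·(-2) + (-1.3)·(-5) - 1.8 = 1.9
ŷ3 = (1.4)·(-4) + (-1.3)·(2) - 1.8 = -10.0
errors² = [0.81, 0.09, 0.49, 0.25]
MSE = 1.6400/4 = 0.41

0.41


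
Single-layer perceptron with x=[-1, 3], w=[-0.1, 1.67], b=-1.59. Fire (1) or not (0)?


z = (-1)·(-0.1) + (3)·(1.67) - 1.59
  = 3.52
step(z) = 1 (z≥0)

1


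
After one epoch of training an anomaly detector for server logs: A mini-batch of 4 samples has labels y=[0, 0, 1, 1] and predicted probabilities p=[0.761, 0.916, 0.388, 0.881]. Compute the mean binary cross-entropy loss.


L[0] = -ln(1-0.761) = -ln(0.239) = 1.4313
L[1] = -ln(1-0.916) = -ln(0.084) = 2.4769
L[2] = -ln(0.388) = 0.9467
L[3] = -ln(0.881) = 0.1267
mean = (1.4313 + 2.4769 + 0.9467 + 0.1267)/4 = 1.2454

1.2454


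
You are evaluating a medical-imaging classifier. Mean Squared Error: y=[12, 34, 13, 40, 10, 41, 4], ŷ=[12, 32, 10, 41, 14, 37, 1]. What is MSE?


Squared errors: (12-12)²=0, (34-32)²=4, (13-10)²=9, (40-41)²=1, (10-14)²=16, (41-37)²=16, (4-1)²=9
Sum = 55
MSE = 55/7 = 55/7

55/7


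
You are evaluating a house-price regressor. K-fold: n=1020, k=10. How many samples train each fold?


Fold size = 1020/10 = 102
Training per fold = 1020 - 102 = 918

918


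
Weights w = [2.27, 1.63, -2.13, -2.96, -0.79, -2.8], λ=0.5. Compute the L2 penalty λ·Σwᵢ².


‖w‖₂² = (2.27)² + (1.63)² + (-2.13)² + (-2.96)² + (-0.79)² + (-2.8)²
     = 5.1529 + 2.6569 + 4.5369 + 8.7616 + 0.6241 + 7.84
     = 29.5724
λ·‖w‖₂² = 0.5·29.5724 = 14.7862

14.7862


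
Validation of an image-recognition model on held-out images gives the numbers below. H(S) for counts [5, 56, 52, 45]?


Probabilities: [5/158, 56/158, 52/158, 45/158] ≈ [0.0316, 0.3544, 0.3291, 0.2848]
H = -((5/158)·log₂(5/158) + (56/158)·log₂(56/158) + (52/158)·log₂(52/158) + (45/158)·log₂(45/158))
  = 1.7318 bits

1.7318 bits


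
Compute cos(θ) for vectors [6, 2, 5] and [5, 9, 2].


A·B = 6·5 + 2·9 + 5·2 = 58
‖A‖ = √65 = 8.0623, ‖B‖ = √110 = 10.4881
cos = 58/(√65·√110) = 58/√7150 = 0.6859

0.6859


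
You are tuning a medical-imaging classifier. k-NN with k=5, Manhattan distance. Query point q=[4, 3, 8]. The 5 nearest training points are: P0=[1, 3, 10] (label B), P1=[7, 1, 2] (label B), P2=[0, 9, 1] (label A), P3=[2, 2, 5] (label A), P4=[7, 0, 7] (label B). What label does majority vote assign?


d(q,P0) = 5  (label B)
d(q,P1) = 11  (label B)
d(q,P2) = 17  (label A)
d(q,P3) = 6  (label A)
d(q,P4) = 7  (label B)
Votes: A=2, B=3
Majority → B

B


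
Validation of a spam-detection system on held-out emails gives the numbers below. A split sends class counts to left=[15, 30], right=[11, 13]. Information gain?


Parent = [26, 43], H_parent = 0.9558
H_left = 0.9183 (n=45), H_right = 0.995 (n=24)
H_children = (45/69)·0.9183 + (24/69)·0.995 = 0.945
IG = 0.9558 - 0.945 = 0.0108

0.0108


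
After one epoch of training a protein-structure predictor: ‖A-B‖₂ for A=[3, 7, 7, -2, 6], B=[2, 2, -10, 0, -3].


d = √((3-2)² + (7-2)² + (7+ 10)² + (-2-0)² + (6+ 3)²)
  = √(1 + 25 + 289 + 4 + 81)
  = √400 = 20.0

20.0


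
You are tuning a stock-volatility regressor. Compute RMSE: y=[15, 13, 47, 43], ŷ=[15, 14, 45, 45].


MSE = 9/4 = 2.25
RMSE = √(9/4) = 1.5

1.5


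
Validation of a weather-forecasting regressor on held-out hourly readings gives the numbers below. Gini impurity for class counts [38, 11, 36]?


Probabilities: [38/85, 11/85, 36/85] ≈ [0.4471, 0.1294, 0.4235]
Σpᵢ² = (1444 + 121 + 1296)/85² = 2861/7225
Gini = 1 - Σpᵢ² = 1 - 2861/7225 = 0.604

0.604


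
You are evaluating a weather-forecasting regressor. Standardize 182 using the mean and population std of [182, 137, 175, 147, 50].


μ = 138.2, σ = 47.1822
z = (182 - 138.2)/47.1822 = 0.9283

0.9283


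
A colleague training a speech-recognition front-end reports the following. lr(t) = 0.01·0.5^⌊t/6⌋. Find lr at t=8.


n_drops = ⌊8/6⌋ = 1
lr = 0.01·0.5^1 = 0.01·0.5 = 0.005

0.005


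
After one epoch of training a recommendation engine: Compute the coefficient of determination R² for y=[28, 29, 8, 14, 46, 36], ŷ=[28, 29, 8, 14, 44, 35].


ȳ = 26.8333
SS_res = Σ(y-ŷ)² = 5
SS_tot = Σ(y-ȳ)² = 976.83
R² = 1 - SS_res/SS_tot = 1 - 0.0051 = 0.9949

0.9949


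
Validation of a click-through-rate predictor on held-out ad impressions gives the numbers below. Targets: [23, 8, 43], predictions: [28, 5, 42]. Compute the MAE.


Absolute errors: |23-28|=5, |8-5|=3, |43-42|=1
Sum = 9
MAE = 9/3 = 3

3


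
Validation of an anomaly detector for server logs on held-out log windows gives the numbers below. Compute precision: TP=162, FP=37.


Precision = TP/(TP+FP)
= 162/(162+37)
= 162/199 = 81.41%

81.41%


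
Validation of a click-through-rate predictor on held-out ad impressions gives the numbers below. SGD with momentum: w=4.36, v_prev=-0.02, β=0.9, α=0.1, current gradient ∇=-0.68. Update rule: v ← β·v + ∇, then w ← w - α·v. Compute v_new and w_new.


v_new = 0.9·-0.02 - 0.68 = -0.018 - 0.68 = -0.698
w_new = 4.36 - 0.1·-0.698 = 4.36 + 0.0698 = 4.4298

v_new=-0.698, w_new=4.4298


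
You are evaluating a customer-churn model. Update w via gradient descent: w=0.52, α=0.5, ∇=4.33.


w_new = w - α·∇
= 0.52 - 0.5·4.33
= 0.52 - 2.165
= -1.645

-1.645


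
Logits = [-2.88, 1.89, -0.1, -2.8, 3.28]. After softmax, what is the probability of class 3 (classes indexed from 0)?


Exponentials: e^-2.88=0.0561, e^1.89=6.6194, e^-0.1=0.9048, e^-2.8=0.0608, e^3.28=26.5758
Sum = 34.2169
Softmax = [0.0016, 0.1935, 0.0264, 0.0018, 0.7767]
p[3] = 0.0608/34.2169 = 0.0018

0.0018


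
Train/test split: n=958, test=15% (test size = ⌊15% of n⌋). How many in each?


Test = ⌊958·15/100⌋ = 143
Train = 958 - 143 = 815

Train: 815, Test: 143


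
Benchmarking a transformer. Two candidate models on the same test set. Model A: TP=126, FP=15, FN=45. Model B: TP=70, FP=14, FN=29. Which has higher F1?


Model A: P=126/141=0.8936, R=126/171=0.7368, F1=2PR/(P+R)=2TP/(2TP+FP+FN)=252/312=0.8077
Model B: P=70/84=0.8333, R=70/99=0.7071, F1=2PR/(P+R)=2TP/(2TP+FP+FN)=140/183=0.765
0.8077 > 0.765 → Model A

Model A


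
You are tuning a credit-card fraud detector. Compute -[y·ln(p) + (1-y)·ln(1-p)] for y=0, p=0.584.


BCE = -[y·ln(p) + (1-y)·ln(1-p)]
= -0 - 1·ln(1-0.584)
= -ln(0.416) = 0.8771

0.8771


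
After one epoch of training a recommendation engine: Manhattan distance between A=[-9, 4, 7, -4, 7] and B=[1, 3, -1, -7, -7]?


d = |-9-1| + |4-3| + |7+ 1| + |-4+ 7| + |7+ 7|
  = 10 + 1 + 8 + 3 + 14
  = 36

36


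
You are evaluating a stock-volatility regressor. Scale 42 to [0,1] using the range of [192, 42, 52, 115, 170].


min=42, max=192
(42-42)/(192-42) = 0/150 = 0.0

0.0


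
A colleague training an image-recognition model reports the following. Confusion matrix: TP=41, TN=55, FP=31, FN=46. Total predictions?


Total = TP + TN + FP + FN
= 41 + 55 + 31 + 46
= 173
(Predicted positive: 72, predicted negative: 101)

173


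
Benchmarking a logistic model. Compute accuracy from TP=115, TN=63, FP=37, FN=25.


Accuracy = (TP+TN)/(TP+TN+FP+FN)
= (115+63)/(240)
= 178/240 = 74.17%

74.17%


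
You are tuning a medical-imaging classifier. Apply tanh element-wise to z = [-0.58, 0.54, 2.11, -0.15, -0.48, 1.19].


tanh(-0.58) = -0.5227
tanh(0.54) = 0.493
tanh(2.11) = 0.971
tanh(-0.15) = -0.1489
tanh(-0.48) = -0.4462
tanh(1.19) = 0.8306
result = [-0.5227, 0.493, 0.971, -0.1489, -0.4462, 0.8306]

[-0.5227, 0.493, 0.971, -0.1489, -0.4462, 0.8306]


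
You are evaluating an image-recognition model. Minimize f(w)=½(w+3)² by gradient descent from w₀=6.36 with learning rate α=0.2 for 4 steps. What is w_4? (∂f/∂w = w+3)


step 1: grad = 6.36+3 = 9.36; w = 6.36 - 0.2·(9.36) = 4.488
step 2: grad = 4.488+3 = 7.488; w = 4.488 - 0.2·(7.488) = 2.9904
step 3: grad = 2.9904+3 = 5.9904; w = 2.9904 - 0.2·(5.9904) = 1.79232
step 4: grad = 1.79232+3 = 4.79232; w = 1.79232 - 0.2·(4.79232) = 0.833856

0.833856


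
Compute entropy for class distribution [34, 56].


Probabilities: [34/90, 56/90] ≈ [0.3778, 0.6222]
H = -((34/90)·log₂(34/90) + (56/90)·log₂(56/90))
  = 0.9565 bits

0.9565 bits


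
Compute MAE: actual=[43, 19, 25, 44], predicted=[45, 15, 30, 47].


Absolute errors: |43-45|=2, |19-15|=4, |25-30|=5, |44-47|=3
Sum = 14
MAE = 14/4 = 7/2

7/2


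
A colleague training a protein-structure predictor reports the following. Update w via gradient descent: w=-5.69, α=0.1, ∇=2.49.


w_new = w - α·∇
= -5.69 - 0.1·2.49
= -5.69 - 0.249
= -5.939

-5.939


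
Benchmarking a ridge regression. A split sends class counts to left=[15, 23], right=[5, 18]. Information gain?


Parent = [20, 41], H_parent = 0.9127
H_left = 0.9678 (n=38), H_right = 0.7554 (n=23)
H_children = (38/61)·0.9678 + (23/61)·0.7554 = 0.8877
IG = 0.9127 - 0.8877 = 0.025

0.025


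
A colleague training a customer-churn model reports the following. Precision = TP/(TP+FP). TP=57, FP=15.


Precision = TP/(TP+FP)
= 57/(57+15)
= 57/72 = 79.17%

79.17%


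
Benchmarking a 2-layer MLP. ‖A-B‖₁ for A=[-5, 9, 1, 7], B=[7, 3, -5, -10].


d = |-5-7| + |9-3| + |1+ 5| + |7+ 10|
  = 12 + 6 + 6 + 17
  = 41

41


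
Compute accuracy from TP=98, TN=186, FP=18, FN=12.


Accuracy = (TP+TN)/(TP+TN+FP+FN)
= (98+186)/(314)
= 284/314 = 90.45%

90.45%


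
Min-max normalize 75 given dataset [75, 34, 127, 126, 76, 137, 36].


min=34, max=137
(75-34)/(137-34) = 41/103 = 0.3981

0.3981


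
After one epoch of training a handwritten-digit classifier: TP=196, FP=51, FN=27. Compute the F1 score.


Precision = 196/247 = 0.7935
Recall = 196/223 = 0.8789
F1 = 2·P·R/(P+R) = 2·TP/(2·TP+FP+FN) = 392/(392+51+27) = 392/470 = 0.834

0.834


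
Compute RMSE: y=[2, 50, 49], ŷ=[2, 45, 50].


MSE = 26/3 = 8.6667
RMSE = √(26/3) = 2.9439

2.9439


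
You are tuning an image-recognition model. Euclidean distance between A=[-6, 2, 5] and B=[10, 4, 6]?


d = √((-6-10)² + (2-4)² + (5-6)²)
  = √(256 + 4 + 1)
  = √261 = 16.1555

16.1555


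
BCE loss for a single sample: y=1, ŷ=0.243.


BCE = -[y·ln(p) + (1-y)·ln(1-p)]
= -1·ln(0.243) - 0
= -ln(0.243) = 1.4147

1.4147


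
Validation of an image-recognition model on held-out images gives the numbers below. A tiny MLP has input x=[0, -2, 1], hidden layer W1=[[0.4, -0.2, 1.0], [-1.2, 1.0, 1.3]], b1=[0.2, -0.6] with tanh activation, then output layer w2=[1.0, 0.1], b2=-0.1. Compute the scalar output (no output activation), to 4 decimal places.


z1[0] = (0.4)·(0) + (-0.2)·(-2) + (1.0)·(1) + 0.2 = 1.6
z1[1] = (-1.2)·(0) + (1.0)·(-2) + (1.3)·(1) - 0.6 = -1.3
h = tanh(z1) = [0.9217, -0.8617]
output = (1.0)·(0.9217) + (0.1)·(-0.8617) - 0.1 = 0.7355

0.7355


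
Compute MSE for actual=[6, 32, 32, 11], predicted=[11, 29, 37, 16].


Squared errors: (6-11)²=25, (32-29)²=9, (32-37)²=25, (11-16)²=25
Sum = 84
MSE = 84/4 = 21

21


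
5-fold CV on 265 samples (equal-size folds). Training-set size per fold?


Fold size = 265/5 = 53
Training per fold = 265 - 53 = 212

212


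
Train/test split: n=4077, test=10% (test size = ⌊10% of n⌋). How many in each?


Test = ⌊4077·10/100⌋ = 407
Train = 4077 - 407 = 3670

Train: 3670, Test: 407


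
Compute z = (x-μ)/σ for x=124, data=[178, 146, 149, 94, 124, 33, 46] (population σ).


μ = 110, σ = 50.5936
z = (124 - 110)/50.5936 = 0.2767

0.2767


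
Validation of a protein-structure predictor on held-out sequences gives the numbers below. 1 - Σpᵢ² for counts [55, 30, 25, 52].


Probabilities: [55/162, 30/162, 25/162, 52/162] ≈ [0.3395, 0.1852, 0.1543, 0.321]
Σpᵢ² = (3025 + 900 + 625 + 2704)/162² = 7254/26244
Gini = 1 - Σpᵢ² = 1 - 7254/26244 = 0.7236

0.7236


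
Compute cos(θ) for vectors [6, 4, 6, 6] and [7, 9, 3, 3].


A·B = 6·7 + 4·9 + 6·3 + 6·3 = 114
‖A‖ = √124 = 11.1355, ‖B‖ = √148 = 12.1655
cos = 114/(√124·√148) = 114/√18352 = 0.8415

0.8415


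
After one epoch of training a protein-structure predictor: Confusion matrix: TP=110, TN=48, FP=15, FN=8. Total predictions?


Total = TP + TN + FP + FN
= 110 + 48 + 15 + 8
= 181
(Predicted positive: 125, predicted negative: 56)

181


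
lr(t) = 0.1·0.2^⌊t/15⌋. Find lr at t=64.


n_drops = ⌊64/15⌋ = 4
lr = 0.1·0.2^4 = 0.1·0.0016 = 0.00016

0.00016


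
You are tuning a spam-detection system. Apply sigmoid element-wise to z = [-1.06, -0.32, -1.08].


σ(-1.06) = 1/(1+e^1.06) = 0.2573
σ(-0.32) = 1/(1+e^0.32) = 0.4207
σ(-1.08) = 1/(1+e^1.08) = 0.2535
result = [0.2573, 0.4207, 0.2535]

[0.2573, 0.4207, 0.2535]


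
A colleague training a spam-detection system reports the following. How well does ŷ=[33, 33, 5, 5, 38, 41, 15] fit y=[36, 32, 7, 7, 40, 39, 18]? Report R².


ȳ = 25.5714
SS_res = Σ(y-ŷ)² = 35
SS_tot = Σ(y-ȳ)² = 1285.71
R² = 1 - SS_res/SS_tot = 1 - 0.0272 = 0.9728

0.9728


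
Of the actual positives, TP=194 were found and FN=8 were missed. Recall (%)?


Recall = TP/(TP+FN)
= 194/(194+8)
= 194/202 = 96.04%

96.04%


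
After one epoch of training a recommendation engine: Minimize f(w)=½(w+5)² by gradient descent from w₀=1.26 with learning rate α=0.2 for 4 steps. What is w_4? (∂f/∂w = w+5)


step 1: grad = 1.26+5 = 6.26; w = 1.26 - 0.2·(6.26) = 0.008
step 2: grad = 0.008+5 = 5.008; w = 0.008 - 0.2·(5.008) = -0.9936
step 3: grad = -0.9936+5 = 4.0064; w = -0.9936 - 0.2·(4.0064) = -1.79488
step 4: grad = -1.79488+5 = 3.20512; w = -1.79488 - 0.2·(3.20512) = -2.435904

-2.435904


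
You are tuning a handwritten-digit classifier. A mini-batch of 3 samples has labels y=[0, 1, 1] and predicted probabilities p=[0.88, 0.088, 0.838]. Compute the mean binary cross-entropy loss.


L[0] = -ln(1-0.88) = -ln(0.12) = 2.1203
L[1] = -ln(0.088) = 2.4304
L[2] = -ln(0.838) = 0.1767
mean = (2.1203 + 2.4304 + 0.1767)/3 = 1.5758

1.5758


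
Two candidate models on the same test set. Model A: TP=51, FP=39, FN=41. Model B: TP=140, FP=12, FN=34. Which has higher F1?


Model A: P=51/90=0.5667, R=51/92=0.5543, F1=2PR/(P+R)=2TP/(2TP+FP+FN)=102/182=0.5604
Model B: P=140/152=0.9211, R=140/174=0.8046, F1=2PR/(P+R)=2TP/(2TP+FP+FN)=280/326=0.8589
0.5604 < 0.8589 → Model B

Model B


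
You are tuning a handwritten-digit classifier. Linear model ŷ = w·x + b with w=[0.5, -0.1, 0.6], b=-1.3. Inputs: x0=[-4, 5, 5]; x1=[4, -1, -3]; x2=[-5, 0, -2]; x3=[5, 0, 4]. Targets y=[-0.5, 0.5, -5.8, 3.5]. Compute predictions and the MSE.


ŷ0 = (0.5)·(-4) + (-0.1)·(5) + (0.6)·(5) - 1.3 = -0.8
ŷ1 = (0.5)·(4) + (-0.1)·(-1) + (0.6)·(-3) - 1.3 = -1.0
ŷ2 = (0.5)·(-5) + (-0.1)·(0) + (0.6)·(-2) - 1.3 = -5.0
ŷ3 = (0.5)·(5) + (-0.1)·(0) + (0.6)·(4) - 1.3 = 3.6
errors² = [0.09, 2.25, 0.64, 0.01]
MSE = 2.9900/4 = 0.7475

0.7475


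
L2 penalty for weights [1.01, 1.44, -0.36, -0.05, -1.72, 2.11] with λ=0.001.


‖w‖₂² = (1.01)² + (1.44)² + (-0.36)² + (-0.05)² + (-1.72)² + (2.11)²
     = 1.0201 + 2.0736 + 0.1296 + 0.0025 + 2.9584 + 4.4521
     = 10.6363
λ·‖w‖₂² = 0.001·10.6363 = 0.010636

0.010636


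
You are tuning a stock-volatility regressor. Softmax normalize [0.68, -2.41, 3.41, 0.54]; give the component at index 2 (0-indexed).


Exponentials: e^0.68=1.9739, e^-2.41=0.0898, e^3.41=30.2652, e^0.54=1.716
Sum = 34.0449
Softmax = [0.058, 0.0026, 0.889, 0.0504]
p[2] = 30.2652/34.0449 = 0.889

0.889


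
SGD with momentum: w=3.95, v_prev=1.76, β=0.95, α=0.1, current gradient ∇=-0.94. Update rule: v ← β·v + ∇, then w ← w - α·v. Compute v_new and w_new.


v_new = 0.95·1.76 - 0.94 = 1.672 - 0.94 = 0.732
w_new = 3.95 - 0.1·0.732 = 3.95 - 0.0732 = 3.8768

v_new=0.732, w_new=3.8768


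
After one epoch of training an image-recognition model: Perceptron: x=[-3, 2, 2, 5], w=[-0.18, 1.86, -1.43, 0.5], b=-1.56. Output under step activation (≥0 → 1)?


z = (-3)·(-0.18) + (2)·(1.86) + (2)·(-1.43) + (5)·(0.5) - 1.56
  = 2.34
step(z) = 1 (z≥0)

1


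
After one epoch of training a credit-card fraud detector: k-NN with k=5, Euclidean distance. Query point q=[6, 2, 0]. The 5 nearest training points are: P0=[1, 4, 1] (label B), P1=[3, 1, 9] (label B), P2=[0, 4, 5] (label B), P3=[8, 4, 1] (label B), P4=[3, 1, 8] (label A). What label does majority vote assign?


d(q,P0) = 5.4772  (label B)
d(q,P1) = 9.5394  (label B)
d(q,P2) = 8.0623  (label B)
d(q,P3) = 3.0  (label B)
d(q,P4) = 8.6023  (label A)
Votes: A=1, B=4
Majority → B

B


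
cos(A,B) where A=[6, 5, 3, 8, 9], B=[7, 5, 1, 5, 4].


A·B = 6·7 + 5·5 + 3·1 + 8·5 + 9·4 = 146
‖A‖ = √215 = 14.6629, ‖B‖ = √116 = 10.7703
cos = 146/(√215·√116) = 146/√24940 = 0.9245

0.9245


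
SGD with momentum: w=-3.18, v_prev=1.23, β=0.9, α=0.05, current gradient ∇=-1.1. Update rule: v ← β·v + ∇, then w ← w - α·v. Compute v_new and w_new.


v_new = 0.9·1.23 - 1.1 = 1.107 - 1.1 = 0.007
w_new = -3.18 - 0.05·0.007 = -3.18 - 0.00035 = -3.18035

v_new=0.007, w_new=-3.18035


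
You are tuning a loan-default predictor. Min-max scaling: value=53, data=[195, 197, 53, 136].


min=53, max=197
(53-53)/(197-53) = 0/144 = 0.0

0.0


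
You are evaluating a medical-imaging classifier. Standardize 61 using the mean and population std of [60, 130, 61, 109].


μ = 90, σ = 30.422
z = (61 - 90)/30.422 = -0.9533

-0.9533


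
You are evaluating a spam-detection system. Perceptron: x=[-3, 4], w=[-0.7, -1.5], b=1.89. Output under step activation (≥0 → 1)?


z = (-3)·(-0.7) + (4)·(-1.5) + 1.89
  = -2.01
step(z) = 0 (z<0)

0


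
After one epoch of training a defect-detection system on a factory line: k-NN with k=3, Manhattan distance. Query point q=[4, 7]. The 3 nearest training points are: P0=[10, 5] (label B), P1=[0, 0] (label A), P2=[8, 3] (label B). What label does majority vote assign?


d(q,P0) = 8  (label B)
d(q,P1) = 11  (label A)
d(q,P2) = 8  (label B)
Votes: A=1, B=2
Majority → B

B


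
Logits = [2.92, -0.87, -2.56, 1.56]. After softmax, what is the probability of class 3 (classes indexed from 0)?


Exponentials: e^2.92=18.5413, e^-0.87=0.419, e^-2.56=0.0773, e^1.56=4.7588
Sum = 23.7964
Softmax = [0.7792, 0.0176, 0.0032, 0.2]
p[3] = 4.7588/23.7964 = 0.2

0.2


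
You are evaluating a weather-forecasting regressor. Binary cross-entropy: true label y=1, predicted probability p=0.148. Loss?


BCE = -[y·ln(p) + (1-y)·ln(1-p)]
= -1·ln(0.148) - 0
= -ln(0.148) = 1.9105

1.9105


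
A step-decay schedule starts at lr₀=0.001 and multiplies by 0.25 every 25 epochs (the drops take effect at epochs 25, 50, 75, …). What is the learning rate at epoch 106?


n_drops = ⌊106/25⌋ = 4
lr = 0.001·0.25^4 = 0.001·0.00390625 = 0.00000390625

0.00000390625


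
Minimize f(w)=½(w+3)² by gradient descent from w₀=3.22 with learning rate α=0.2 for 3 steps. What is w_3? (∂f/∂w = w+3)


step 1: grad = 3.22+3 = 6.22; w = 3.22 - 0.2·(6.22) = 1.976
step 2: grad = 1.976+3 = 4.976; w = 1.976 - 0.2·(4.976) = 0.9808
step 3: grad = 0.9808+3 = 3.9808; w = 0.9808 - 0.2·(3.9808) = 0.18464

0.18464


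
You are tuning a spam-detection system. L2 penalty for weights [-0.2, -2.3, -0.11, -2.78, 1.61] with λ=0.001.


‖w‖₂² = (-0.2)² + (-2.3)² + (-0.11)² + (-2.78)² + (1.61)²
     = 0.04 + 5.29 + 0.0121 + 7.7284 + 2.5921
     = 15.6626
λ·‖w‖₂² = 0.001·15.6626 = 0.015663

0.015663


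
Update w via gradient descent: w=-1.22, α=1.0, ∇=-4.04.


w_new = w - α·∇
= -1.22 - 1.0·-4.04
= -1.22 + 4.04
= 2.82

2.82


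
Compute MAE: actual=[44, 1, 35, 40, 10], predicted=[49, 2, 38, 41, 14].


Absolute errors: |44-49|=5, |1-2|=1, |35-38|=3, |40-41|=1, |10-14|=4
Sum = 14
MAE = 14/5 = 14/5

14/5


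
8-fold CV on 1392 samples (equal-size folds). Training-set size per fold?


Fold size = 1392/8 = 174
Training per fold = 1392 - 174 = 1218

1218


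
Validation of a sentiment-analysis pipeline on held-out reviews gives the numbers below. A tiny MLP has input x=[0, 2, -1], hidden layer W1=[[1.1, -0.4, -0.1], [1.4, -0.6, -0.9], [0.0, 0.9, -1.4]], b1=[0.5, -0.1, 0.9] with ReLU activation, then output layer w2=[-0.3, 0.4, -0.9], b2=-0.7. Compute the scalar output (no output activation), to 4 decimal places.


z1[0] = (1.1)·(0) + (-0.4)·(2) + (-0.1)·(-1) + 0.5 = -0.2
z1[1] = (1.4)·(0) + (-0.6)·(2) + (-0.9)·(-1) - 0.1 = -0.4
z1[2] = (0.0)·(0) + (0.9)·(2) + (-1.4)·(-1) + 0.9 = 4.1
h = ReLU(z1) = [0.0, 0.0, 4.1]
output = (-0.3)·(0.0) + (0.4)·(0.0) + (-0.9)·(4.1) - 0.7 = -4.39

-4.39


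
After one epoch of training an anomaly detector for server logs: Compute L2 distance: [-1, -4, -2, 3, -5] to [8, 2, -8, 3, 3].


d = √((-1-8)² + (-4-2)² + (-2+ 8)² + (3-3)² + (-5-3)²)
  = √(81 + 36 + 36 + 0 + 64)
  = √217 = 14.7309

14.7309


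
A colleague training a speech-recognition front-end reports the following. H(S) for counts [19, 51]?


Probabilities: [19/70, 51/70] ≈ [0.2714, 0.7286]
H = -((19/70)·log₂(19/70) + (51/70)·log₂(51/70))
  = 0.8435 bits

0.8435 bits


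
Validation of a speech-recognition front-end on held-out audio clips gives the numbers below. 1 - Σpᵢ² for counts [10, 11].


Probabilities: [10/21, 11/21] ≈ [0.4762, 0.5238]
Σpᵢ² = (100 + 121)/21² = 221/441
Gini = 1 - Σpᵢ² = 1 - 221/441 = 0.4989

0.4989


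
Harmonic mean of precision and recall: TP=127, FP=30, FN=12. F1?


Precision = 127/157 = 0.8089
Recall = 127/139 = 0.9137
F1 = 2·P·R/(P+R) = 2·TP/(2·TP+FP+FN) = 254/(254+30+12) = 254/296 = 0.8581

0.8581


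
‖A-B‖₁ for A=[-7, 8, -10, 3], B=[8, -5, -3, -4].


d = |-7-8| + |8+ 5| + |-10+ 3| + |3+ 4|
  = 15 + 13 + 7 + 7
  = 42

42


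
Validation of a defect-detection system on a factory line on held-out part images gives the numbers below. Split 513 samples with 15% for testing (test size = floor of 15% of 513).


Test = ⌊513·15/100⌋ = 76
Train = 513 - 76 = 437

Train: 437, Test: 76


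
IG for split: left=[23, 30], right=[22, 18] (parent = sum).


Parent = [45, 48], H_parent = 0.9992
H_left = 0.9874 (n=53), H_right = 0.9928 (n=40)
H_children = (53/93)·0.9874 + (40/93)·0.9928 = 0.9897
IG = 0.9992 - 0.9897 = 0.0095

0.0095


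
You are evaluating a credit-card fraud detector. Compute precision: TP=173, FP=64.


Precision = TP/(TP+FP)
= 173/(173+64)
= 173/237 = 73.0%

73.0%


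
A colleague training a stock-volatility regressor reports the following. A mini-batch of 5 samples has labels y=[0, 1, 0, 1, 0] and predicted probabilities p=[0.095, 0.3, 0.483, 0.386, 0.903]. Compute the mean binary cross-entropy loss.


L[0] = -ln(1-0.095) = -ln(0.905) = 0.0998
L[1] = -ln(0.3) = 1.204
L[2] = -ln(1-0.483) = -ln(0.517) = 0.6597
L[3] = -ln(0.386) = 0.9519
L[4] = -ln(1-0.903) = -ln(0.097) = 2.333
mean = (0.0998 + 1.204 + 0.6597 + 0.9519 + 2.333)/5 = 1.0497

1.0497


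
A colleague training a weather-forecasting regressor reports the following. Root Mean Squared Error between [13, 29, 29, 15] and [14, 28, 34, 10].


MSE = 52/4 = 13
RMSE = √(52/4) = 3.6056

3.6056


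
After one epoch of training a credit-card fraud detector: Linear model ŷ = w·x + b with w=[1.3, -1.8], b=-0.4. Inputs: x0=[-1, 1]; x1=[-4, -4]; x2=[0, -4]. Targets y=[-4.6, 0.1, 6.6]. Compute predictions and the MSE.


ŷ0 = (1.3)·(-1) + (-1.8)·(1) - 0.4 = -3.5
ŷ1 = (1.3)·(-4) + (-1.8)·(-4) - 0.4 = 1.6
ŷ2 = (1.3)·(0) + (-1.8)·(-4) - 0.4 = 6.8
errors² = [1.21, 2.25, 0.04]
MSE = 3.5000/3 = 1.1667

1.1667


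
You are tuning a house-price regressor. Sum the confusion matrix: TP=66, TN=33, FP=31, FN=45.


Total = TP + TN + FP + FN
= 66 + 33 + 31 + 45
= 175
(Predicted positive: 97, predicted negative: 78)

175


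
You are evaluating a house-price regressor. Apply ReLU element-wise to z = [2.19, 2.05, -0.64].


ReLU(2.19) = max(0, 2.19) = 2.19
ReLU(2.05) = max(0, 2.05) = 2.05
ReLU(-0.64) = max(0, -0.64) = 0.0
result = [2.19, 2.05, 0.0]

[2.19, 2.05, 0.0]


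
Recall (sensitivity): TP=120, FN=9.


Recall = TP/(TP+FN)
= 120/(120+9)
= 120/129 = 93.02%

93.02%


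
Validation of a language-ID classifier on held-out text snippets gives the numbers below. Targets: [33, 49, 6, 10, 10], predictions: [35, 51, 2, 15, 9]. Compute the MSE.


Squared errors: (33-35)²=4, (49-51)²=4, (6-2)²=16, (10-15)²=25, (10-9)²=1
Sum = 50
MSE = 50/5 = 10

10


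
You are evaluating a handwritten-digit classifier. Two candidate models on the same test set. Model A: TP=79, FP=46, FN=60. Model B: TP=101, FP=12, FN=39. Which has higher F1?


Model A: P=79/125=0.632, R=79/139=0.5683, F1=2PR/(P+R)=2TP/(2TP+FP+FN)=158/264=0.5985
Model B: P=101/113=0.8938, R=101/140=0.7214, F1=2PR/(P+R)=2TP/(2TP+FP+FN)=202/253=0.7984
0.5985 < 0.7984 → Model B

Model B


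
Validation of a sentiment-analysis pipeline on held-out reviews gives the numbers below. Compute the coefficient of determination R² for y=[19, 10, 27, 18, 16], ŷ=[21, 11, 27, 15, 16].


ȳ = 18
SS_res = Σ(y-ŷ)² = 14
SS_tot = Σ(y-ȳ)² = 150
R² = 1 - SS_res/SS_tot = 1 - 0.0933 = 0.9067

0.9067


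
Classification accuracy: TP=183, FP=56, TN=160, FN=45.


Accuracy = (TP+TN)/(TP+TN+FP+FN)
= (183+160)/(444)
= 343/444 = 77.25%

77.25%


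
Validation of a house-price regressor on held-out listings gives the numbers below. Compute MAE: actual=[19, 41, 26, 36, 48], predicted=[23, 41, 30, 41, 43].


Absolute errors: |19-23|=4, |41-41|=0, |26-30|=4, |36-41|=5, |48-43|=5
Sum = 18
MAE = 18/5 = 18/5

18/5


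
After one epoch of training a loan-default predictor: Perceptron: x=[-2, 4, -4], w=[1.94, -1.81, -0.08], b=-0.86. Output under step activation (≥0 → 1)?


z = (-2)·(1.94) + (4)·(-1.81) + (-4)·(-0.08) - 0.86
  = -11.66
step(z) = 0 (z<0)

0


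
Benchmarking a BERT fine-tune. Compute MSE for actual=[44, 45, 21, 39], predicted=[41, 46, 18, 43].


Squared errors: (44-41)²=9, (45-46)²=1, (21-18)²=9, (39-43)²=16
Sum = 35
MSE = 35/4 = 35/4

35/4


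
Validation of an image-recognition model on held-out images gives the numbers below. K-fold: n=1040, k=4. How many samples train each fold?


Fold size = 1040/4 = 260
Training per fold = 1040 - 260 = 780

780


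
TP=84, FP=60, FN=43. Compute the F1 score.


Precision = 84/144 = 0.5833
Recall = 84/127 = 0.6614
F1 = 2·P·R/(P+R) = 2·TP/(2·TP+FP+FN) = 168/(168+60+43) = 168/271 = 0.6199

0.6199


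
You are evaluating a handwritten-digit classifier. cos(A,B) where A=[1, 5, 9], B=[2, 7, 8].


A·B = 1·2 + 5·7 + 9·8 = 109
‖A‖ = √107 = 10.3441, ‖B‖ = √117 = 10.8167
cos = 109/(√107·√117) = 109/√12519 = 0.9742

0.9742


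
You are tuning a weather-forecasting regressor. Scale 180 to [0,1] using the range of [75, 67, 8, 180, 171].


min=8, max=180
(180-8)/(180-8) = 172/172 = 1.0

1.0


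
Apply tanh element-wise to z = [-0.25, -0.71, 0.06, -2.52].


tanh(-0.25) = -0.2449
tanh(-0.71) = -0.6107
tanh(0.06) = 0.0599
tanh(-2.52) = -0.9871
result = [-0.2449, -0.6107, 0.0599, -0.9871]

[-0.2449, -0.6107, 0.0599, -0.9871]


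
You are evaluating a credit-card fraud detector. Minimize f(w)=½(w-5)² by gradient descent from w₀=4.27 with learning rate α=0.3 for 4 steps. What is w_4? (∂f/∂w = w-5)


step 1: grad = 4.27-5 = -0.73; w = 4.27 - 0.3·(-0.73) = 4.489
step 2: grad = 4.489-5 = -0.511; w = 4.489 - 0.3·(-0.511) = 4.6423
step 3: grad = 4.6423-5 = -0.3577; w = 4.6423 - 0.3·(-0.3577) = 4.74961
step 4: grad = 4.74961-5 = -0.25039; w = 4.74961 - 0.3·(-0.25039) = 4.824727

4.824727


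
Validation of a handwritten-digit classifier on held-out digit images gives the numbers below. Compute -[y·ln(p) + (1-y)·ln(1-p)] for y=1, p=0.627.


BCE = -[y·ln(p) + (1-y)·ln(1-p)]
= -1·ln(0.627) - 0
= -ln(0.627) = 0.4668

0.4668


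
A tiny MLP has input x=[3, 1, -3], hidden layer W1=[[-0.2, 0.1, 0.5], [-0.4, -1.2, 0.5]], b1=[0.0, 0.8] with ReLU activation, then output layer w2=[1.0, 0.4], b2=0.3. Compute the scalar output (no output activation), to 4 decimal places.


z1[0] = (-0.2)·(3) + (0.1)·(1) + (0.5)·(-3) + 0.0 = -2.0
z1[1] = (-0.4)·(3) + (-1.2)·(1) + (0.5)·(-3) + 0.8 = -3.1
h = ReLU(z1) = [0.0, 0.0]
output = (1.0)·(0.0) + (0.4)·(0.0) + 0.3 = 0.3

0.3


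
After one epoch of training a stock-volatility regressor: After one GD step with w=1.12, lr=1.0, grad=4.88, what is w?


w_new = w - α·∇
= 1.12 - 1.0·4.88
= 1.12 - 4.88
= -3.76

-3.76


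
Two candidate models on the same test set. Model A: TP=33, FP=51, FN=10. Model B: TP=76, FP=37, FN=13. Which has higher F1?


Model A: P=33/84=0.3929, R=33/43=0.7674, F1=2PR/(P+R)=2TP/(2TP+FP+FN)=66/127=0.5197
Model B: P=76/113=0.6726, R=76/89=0.8539, F1=2PR/(P+R)=2TP/(2TP+FP+FN)=152/202=0.7525
0.5197 < 0.7525 → Model B

Model B


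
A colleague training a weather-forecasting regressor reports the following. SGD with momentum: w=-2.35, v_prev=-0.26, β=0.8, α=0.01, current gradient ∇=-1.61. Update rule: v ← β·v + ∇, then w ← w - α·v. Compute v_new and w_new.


v_new = 0.8·-0.26 - 1.61 = -0.208 - 1.61 = -1.818
w_new = -2.35 - 0.01·-1.818 = -2.35 + 0.01818 = -2.33182

v_new=-1.818, w_new=-2.33182


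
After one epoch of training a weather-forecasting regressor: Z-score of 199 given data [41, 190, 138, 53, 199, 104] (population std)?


μ = 120.8333, σ = 61.1649
z = (199 - 120.8333)/61.1649 = 1.278

1.278


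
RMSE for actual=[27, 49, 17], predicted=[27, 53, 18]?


MSE = 17/3 = 5.6667
RMSE = √(17/3) = 2.3805

2.3805


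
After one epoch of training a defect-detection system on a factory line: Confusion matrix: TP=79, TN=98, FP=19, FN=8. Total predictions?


Total = TP + TN + FP + FN
= 79 + 98 + 19 + 8
= 204
(Predicted positive: 98, predicted negative: 106)

204


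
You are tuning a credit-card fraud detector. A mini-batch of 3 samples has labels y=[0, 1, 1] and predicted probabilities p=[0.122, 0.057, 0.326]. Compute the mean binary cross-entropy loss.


L[0] = -ln(1-0.122) = -ln(0.878) = 0.1301
L[1] = -ln(0.057) = 2.8647
L[2] = -ln(0.326) = 1.1209
mean = (0.1301 + 2.8647 + 1.1209)/3 = 1.3719

1.3719


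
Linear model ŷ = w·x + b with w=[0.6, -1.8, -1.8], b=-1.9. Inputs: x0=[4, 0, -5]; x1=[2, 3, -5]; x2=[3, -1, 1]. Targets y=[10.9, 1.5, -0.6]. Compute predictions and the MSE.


ŷ0 = (0.6)·(4) + (-1.8)·(0) + (-1.8)·(-5) - 1.9 = 9.5
ŷ1 = (0.6)·(2) + (-1.8)·(3) + (-1.8)·(-5) - 1.9 = 2.9
ŷ2 = (0.6)·(3) + (-1.8)·(-1) + (-1.8)·(1) - 1.9 = -0.1
errors² = [1.96, 1.96, 0.25]
MSE = 4.1700/3 = 1.39

1.39


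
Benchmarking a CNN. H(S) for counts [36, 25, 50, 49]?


Probabilities: [36/160, 25/160, 50/160, 49/160] ≈ [0.225, 0.1562, 0.3125, 0.3063]
H = -((36/160)·log₂(36/160) + (25/160)·log₂(25/160) + (50/160)·log₂(50/160) + (49/160)·log₂(49/160))
  = 1.9499 bits

1.9499 bits


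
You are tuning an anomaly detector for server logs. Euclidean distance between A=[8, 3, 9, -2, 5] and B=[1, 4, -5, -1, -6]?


d = √((8-1)² + (3-4)² + (9+ 5)² + (-2+ 1)² + (5+ 6)²)
  = √(49 + 1 + 196 + 1 + 121)
  = √368 = 19.1833

19.1833


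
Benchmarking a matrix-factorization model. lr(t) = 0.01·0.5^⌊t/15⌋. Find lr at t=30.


n_drops = ⌊30/15⌋ = 2
lr = 0.01·0.5^2 = 0.01·0.25 = 0.0025

0.0025


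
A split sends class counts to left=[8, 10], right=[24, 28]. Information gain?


Parent = [32, 38], H_parent = 0.9947
H_left = 0.9911 (n=18), H_right = 0.9957 (n=52)
H_children = (18/70)·0.9911 + (52/70)·0.9957 = 0.9945
IG = 0.9947 - 0.9945 = 0.0002

0.0002


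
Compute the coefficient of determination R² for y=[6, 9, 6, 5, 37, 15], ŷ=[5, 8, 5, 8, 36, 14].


ȳ = 13
SS_res = Σ(y-ŷ)² = 14
SS_tot = Σ(y-ȳ)² = 758
R² = 1 - SS_res/SS_tot = 1 - 0.0185 = 0.9815

0.9815


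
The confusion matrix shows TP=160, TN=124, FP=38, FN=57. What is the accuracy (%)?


Accuracy = (TP+TN)/(TP+TN+FP+FN)
= (160+124)/(379)
= 284/379 = 74.93%

74.93%


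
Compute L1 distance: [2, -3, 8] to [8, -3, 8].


d = |2-8| + |-3+ 3| + |8-8|
  = 6 + 0 + 0
  = 6

6


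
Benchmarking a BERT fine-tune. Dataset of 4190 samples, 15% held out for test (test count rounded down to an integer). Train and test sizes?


Test = ⌊4190·15/100⌋ = 628
Train = 4190 - 628 = 3562

Train: 3562, Test: 628


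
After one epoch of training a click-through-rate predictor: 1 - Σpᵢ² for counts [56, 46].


Probabilities: [56/102, 46/102] ≈ [0.549, 0.451]
Σpᵢ² = (3136 + 2116)/102² = 5252/10404
Gini = 1 - Σpᵢ² = 1 - 5252/10404 = 0.4952

0.4952


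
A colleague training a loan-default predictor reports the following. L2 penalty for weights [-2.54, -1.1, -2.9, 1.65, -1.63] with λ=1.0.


‖w‖₂² = (-2.54)² + (-1.1)² + (-2.9)² + (1.65)² + (-1.63)²
     = 6.4516 + 1.21 + 8.41 + 2.7225 + 2.6569
     = 21.451
λ·‖w‖₂² = 1.0·21.451 = 21.451

21.451


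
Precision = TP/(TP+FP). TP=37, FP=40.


Precision = TP/(TP+FP)
= 37/(37+40)
= 37/77 = 48.05%

48.05%


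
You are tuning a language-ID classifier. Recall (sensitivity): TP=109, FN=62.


Recall = TP/(TP+FN)
= 109/(109+62)
= 109/171 = 63.74%

63.74%


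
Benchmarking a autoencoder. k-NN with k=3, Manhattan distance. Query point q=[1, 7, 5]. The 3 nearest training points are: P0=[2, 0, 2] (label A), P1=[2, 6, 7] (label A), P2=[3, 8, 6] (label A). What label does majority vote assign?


d(q,P0) = 11  (label A)
d(q,P1) = 4  (label A)
d(q,P2) = 4  (label A)
Votes: A=3, B=0
Majority → A

A


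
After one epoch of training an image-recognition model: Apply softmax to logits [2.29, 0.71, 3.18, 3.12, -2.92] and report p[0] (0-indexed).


Exponentials: e^2.29=9.8749, e^0.71=2.034, e^3.18=24.0468, e^3.12=22.6464, e^-2.92=0.0539
Sum = 58.656
Softmax = [0.1684, 0.0347, 0.41, 0.3861, 0.0009]
p[0] = 9.8749/58.656 = 0.1684

0.1684


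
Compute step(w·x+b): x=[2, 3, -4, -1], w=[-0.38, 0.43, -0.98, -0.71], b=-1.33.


z = (2)·(-0.38) + (3)·(0.43) + (-4)·(-0.98) + (-1)·(-0.71) - 1.33
  = 3.83
step(z) = 1 (z≥0)

1


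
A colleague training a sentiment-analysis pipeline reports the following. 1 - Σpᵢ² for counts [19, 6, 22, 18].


Probabilities: [19/65, 6/65, 22/65, 18/65] ≈ [0.2923, 0.0923, 0.3385, 0.2769]
Σpᵢ² = (361 + 36 + 484 + 324)/65² = 1205/4225
Gini = 1 - Σpᵢ² = 1 - 1205/4225 = 0.7148

0.7148


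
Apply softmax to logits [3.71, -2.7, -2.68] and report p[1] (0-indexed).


Exponentials: e^3.71=40.8538, e^-2.7=0.0672, e^-2.68=0.0686
Sum = 40.9896
Softmax = [0.9967, 0.0016, 0.0017]
p[1] = 0.0672/40.9896 = 0.0016

0.0016


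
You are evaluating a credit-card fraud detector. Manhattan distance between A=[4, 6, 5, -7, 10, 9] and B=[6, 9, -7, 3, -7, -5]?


d = |4-6| + |6-9| + |5+ 7| + |-7-3| + |10+ 7| + |9+ 5|
  = 2 + 3 + 12 + 10 + 17 + 14
  = 58

58


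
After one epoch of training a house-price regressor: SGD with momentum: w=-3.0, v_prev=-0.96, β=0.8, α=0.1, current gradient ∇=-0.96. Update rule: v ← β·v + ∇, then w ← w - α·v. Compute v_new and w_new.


v_new = 0.8·-0.96 - 0.96 = -0.768 - 0.96 = -1.728
w_new = -3.0 - 0.1·-1.728 = -3.0 + 0.1728 = -2.8272

v_new=-1.728, w_new=-2.8272


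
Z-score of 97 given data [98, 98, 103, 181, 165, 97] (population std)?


μ = 123.6667, σ = 35.2404
z = (97 - 123.6667)/35.2404 = -0.7567

-0.7567


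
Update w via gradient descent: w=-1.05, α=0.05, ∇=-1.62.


w_new = w - α·∇
= -1.05 - 0.05·-1.62
= -1.05 + 0.081
= -0.969

-0.969


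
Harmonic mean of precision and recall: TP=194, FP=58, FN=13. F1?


Precision = 194/252 = 0.7698
Recall = 194/207 = 0.9372
F1 = 2·P·R/(P+R) = 2·TP/(2·TP+FP+FN) = 388/(388+58+13) = 388/459 = 0.8453

0.8453


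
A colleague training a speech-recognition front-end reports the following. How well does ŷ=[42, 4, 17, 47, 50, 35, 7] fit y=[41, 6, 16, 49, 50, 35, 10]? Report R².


ȳ = 29.5714
SS_res = Σ(y-ŷ)² = 19
SS_tot = Σ(y-ȳ)² = 2077.71
R² = 1 - SS_res/SS_tot = 1 - 0.0091 = 0.9909

0.9909


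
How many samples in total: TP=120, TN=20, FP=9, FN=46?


Total = TP + TN + FP + FN
= 120 + 20 + 9 + 46
= 195
(Predicted positive: 129, predicted negative: 66)

195


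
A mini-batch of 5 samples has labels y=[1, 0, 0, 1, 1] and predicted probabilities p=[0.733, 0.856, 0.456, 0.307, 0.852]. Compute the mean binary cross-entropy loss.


L[0] = -ln(0.733) = 0.3106
L[1] = -ln(1-0.856) = -ln(0.144) = 1.9379
L[2] = -ln(1-0.456) = -ln(0.544) = 0.6088
L[3] = -ln(0.307) = 1.1809
L[4] = -ln(0.852) = 0.1602
mean = (0.3106 + 1.9379 + 0.6088 + 1.1809 + 0.1602)/5 = 0.8397

0.8397


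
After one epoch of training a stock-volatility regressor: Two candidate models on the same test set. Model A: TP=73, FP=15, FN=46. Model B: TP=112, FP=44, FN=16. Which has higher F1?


Model A: P=73/88=0.8295, R=73/119=0.6134, F1=2PR/(P+R)=2TP/(2TP+FP+FN)=146/207=0.7053
Model B: P=112/156=0.7179, R=112/128=0.875, F1=2PR/(P+R)=2TP/(2TP+FP+FN)=224/284=0.7887
0.7053 < 0.7887 → Model B

Model B


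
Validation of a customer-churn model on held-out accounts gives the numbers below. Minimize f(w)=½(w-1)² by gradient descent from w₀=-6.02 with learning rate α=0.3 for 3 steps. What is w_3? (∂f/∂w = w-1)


step 1: grad = -6.02-1 = -7.02; w = -6.02 - 0.3·(-7.02) = -3.914
step 2: grad = -3.914-1 = -4.914; w = -3.914 - 0.3·(-4.914) = -2.4398
step 3: grad = -2.4398-1 = -3.4398; w = -2.4398 - 0.3·(-3.4398) = -1.40786

-1.40786


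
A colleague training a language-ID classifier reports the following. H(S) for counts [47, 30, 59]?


Probabilities: [47/136, 30/136, 59/136] ≈ [0.3456, 0.2206, 0.4338]
H = -((47/136)·log₂(47/136) + (30/136)·log₂(30/136) + (59/136)·log₂(59/136))
  = 1.5334 bits

1.5334 bits


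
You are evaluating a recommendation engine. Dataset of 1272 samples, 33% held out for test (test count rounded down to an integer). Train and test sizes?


Test = ⌊1272·33/100⌋ = 419
Train = 1272 - 419 = 853

Train: 853, Test: 419


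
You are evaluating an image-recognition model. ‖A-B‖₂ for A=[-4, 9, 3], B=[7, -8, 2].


d = √((-4-7)² + (9+ 8)² + (3-2)²)
  = √(121 + 289 + 1)
  = √411 = 20.2731

20.2731


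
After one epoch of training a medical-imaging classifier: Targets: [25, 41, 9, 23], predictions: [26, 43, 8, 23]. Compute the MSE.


Squared errors: (25-26)²=1, (41-43)²=4, (9-8)²=1, (23-23)²=0
Sum = 6
MSE = 6/4 = 3/2

3/2


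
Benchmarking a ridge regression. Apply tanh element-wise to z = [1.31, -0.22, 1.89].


tanh(1.31) = 0.8643
tanh(-0.22) = -0.2165
tanh(1.89) = 0.9554
result = [0.8643, -0.2165, 0.9554]

[0.8643, -0.2165, 0.9554]
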